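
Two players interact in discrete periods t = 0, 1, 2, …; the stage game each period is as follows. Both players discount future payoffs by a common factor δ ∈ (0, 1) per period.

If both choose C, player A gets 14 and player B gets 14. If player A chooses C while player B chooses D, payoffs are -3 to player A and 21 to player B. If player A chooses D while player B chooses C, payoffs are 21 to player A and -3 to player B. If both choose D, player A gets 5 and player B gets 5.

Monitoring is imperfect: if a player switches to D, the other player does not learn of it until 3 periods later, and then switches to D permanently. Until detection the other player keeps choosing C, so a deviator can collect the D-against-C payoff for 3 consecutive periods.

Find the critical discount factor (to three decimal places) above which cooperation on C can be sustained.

0.759

A deviator earns 21 for 3 periods, then 5 forever; cooperating earns 14 forever. Multiplying the IC by (1−δ):
14 ≥ 21(1−δ^3) + 5δ^3, so 16·δ^3 ≥ 7 and δ^3 ≥ 7/16.
δ ≥ (7/16)^(1/3) ≈ 0.759.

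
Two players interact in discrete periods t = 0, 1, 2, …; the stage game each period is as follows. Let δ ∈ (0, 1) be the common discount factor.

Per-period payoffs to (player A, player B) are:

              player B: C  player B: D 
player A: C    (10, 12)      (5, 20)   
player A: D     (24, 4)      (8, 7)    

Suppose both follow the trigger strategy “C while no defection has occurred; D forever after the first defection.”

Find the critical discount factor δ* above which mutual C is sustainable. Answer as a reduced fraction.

7/8

For player A: deviation gain 24−10 = 14, per-period punishment loss 10−8 = 2. IC gives δ ≥ 14/16 = 7/8.
For player B: gain 8, loss 5 per period, so δ ≥ 8/13.
The tighter constraint is player A's, so cooperation needs δ ≥ 7/8.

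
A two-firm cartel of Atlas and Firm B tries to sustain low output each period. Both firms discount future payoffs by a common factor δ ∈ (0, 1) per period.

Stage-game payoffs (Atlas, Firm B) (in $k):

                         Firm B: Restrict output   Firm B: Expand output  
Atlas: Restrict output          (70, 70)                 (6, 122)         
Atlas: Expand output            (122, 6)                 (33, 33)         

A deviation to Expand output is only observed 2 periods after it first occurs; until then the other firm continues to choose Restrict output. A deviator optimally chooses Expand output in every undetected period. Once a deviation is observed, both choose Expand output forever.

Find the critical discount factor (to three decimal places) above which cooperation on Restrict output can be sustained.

0.764

Deviating for the 2 undetected periods gains 122−70 = 52 per period over cooperation, then loses 70−33 = 37 per period forever once punishment starts.
Gain: 52(1 + δ + … + δ^1); loss: 37·δ^2/(1−δ).
No profitable deviation ⇔ 52(1−δ^2) ≤ 37·δ^2, i.e. δ^2 ≥ 52/(52+37) = 52/89.
Hence δ ≥ (52/89)^(1/2) ≈ 0.764.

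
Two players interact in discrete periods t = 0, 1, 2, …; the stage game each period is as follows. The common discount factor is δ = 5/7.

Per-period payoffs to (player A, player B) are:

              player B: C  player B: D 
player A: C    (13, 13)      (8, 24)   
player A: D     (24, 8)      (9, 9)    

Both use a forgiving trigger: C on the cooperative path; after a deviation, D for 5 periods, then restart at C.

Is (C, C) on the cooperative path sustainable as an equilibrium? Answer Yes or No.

No

A one-shot deviation gives 24 now, then 9 for 5 periods, then back to 13.
Gain from deviating: (24−13) today; loss: (13−9) in each of the next 5 periods.
No-deviation condition: (13−9)(δ+…+δ^5) ≥ 24−13, i.e. δ+…+δ^5 ≥ 11/4.
At δ = 5/7: δ+…+δ^5 = 2.0352 < 2.7500.
So cooperation is not sustainable.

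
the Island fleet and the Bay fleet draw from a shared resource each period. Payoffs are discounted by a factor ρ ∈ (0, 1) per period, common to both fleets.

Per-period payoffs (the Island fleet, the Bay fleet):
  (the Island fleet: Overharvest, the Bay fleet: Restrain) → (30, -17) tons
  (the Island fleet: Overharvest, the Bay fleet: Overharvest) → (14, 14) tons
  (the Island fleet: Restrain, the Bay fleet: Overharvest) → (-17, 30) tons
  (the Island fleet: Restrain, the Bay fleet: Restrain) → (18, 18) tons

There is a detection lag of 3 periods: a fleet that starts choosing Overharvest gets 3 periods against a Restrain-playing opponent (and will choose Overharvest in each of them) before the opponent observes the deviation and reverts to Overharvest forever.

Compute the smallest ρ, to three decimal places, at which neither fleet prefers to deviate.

Deviating for the 3 undetected periods gains 30−18 = 12 per period over cooperation, then loses 18−14 = 4 per period forever once punishment starts.
Gain: 12(1 + ρ + … + ρ^2); loss: 4·ρ^3/(1−ρ).
No profitable deviation ⇔ 12(1−ρ^3) ≤ 4·ρ^3, i.e. ρ^3 ≥ 12/(12+4) = 3/4.
Hence ρ ≥ (3/4)^(1/3) ≈ 0.909.

0.909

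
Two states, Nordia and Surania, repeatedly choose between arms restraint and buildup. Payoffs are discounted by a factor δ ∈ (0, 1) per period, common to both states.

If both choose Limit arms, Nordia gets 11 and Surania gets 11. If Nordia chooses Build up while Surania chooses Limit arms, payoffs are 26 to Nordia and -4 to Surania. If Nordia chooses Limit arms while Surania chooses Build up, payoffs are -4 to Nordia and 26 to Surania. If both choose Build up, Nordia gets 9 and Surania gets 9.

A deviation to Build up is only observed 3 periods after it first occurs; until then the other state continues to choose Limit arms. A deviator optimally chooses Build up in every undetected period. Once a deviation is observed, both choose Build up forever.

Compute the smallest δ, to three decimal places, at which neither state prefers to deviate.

A deviator earns 26 for 3 periods, then 9 forever; cooperating earns 11 forever. Multiplying the IC by (1−δ):
11 ≥ 26(1−δ^3) + 9δ^3, so 17·δ^3 ≥ 15 and δ^3 ≥ 15/17.
δ ≥ (15/17)^(1/3) ≈ 0.959.

0.959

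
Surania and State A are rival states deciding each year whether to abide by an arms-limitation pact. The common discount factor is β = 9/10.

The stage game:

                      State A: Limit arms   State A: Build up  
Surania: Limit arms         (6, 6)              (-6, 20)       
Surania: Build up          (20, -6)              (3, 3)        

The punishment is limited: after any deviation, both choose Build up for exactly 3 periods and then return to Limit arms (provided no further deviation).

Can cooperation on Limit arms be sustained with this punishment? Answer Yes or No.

No

A one-shot deviation gives 20 now, then 3 for 3 periods, then back to 6.
Gain from deviating: (20−6) today; loss: (6−3) in each of the next 3 periods.
No-deviation condition: (6−3)(β+…+β^3) ≥ 20−6, i.e. β+…+β^3 ≥ 14/3.
At β = 9/10: β+…+β^3 = 2.4390 < 4.6667.
So cooperation is not sustainable.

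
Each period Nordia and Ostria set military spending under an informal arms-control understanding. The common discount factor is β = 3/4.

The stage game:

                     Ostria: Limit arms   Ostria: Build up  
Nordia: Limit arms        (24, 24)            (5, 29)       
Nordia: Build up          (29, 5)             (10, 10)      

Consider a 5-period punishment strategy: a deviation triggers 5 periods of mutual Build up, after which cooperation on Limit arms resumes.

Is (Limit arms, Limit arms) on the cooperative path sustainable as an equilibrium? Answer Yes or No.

Comparing payoff streams over the 6 periods until play realigns: cooperate → 24(1+β+…+β^5); deviate → 29 + 10(β+…+β^5).
Cooperation is sustained iff (24−10)(β+…+β^5) ≥ 29−24.
β+…+β^5 = 3/4·(1−(3/4)^5)/(1−3/4) = 2.2881, and (29−24)/(24−10) = 0.3571.
2.2881 ≥ 0.3571, so cooperation is sustainable.

Yes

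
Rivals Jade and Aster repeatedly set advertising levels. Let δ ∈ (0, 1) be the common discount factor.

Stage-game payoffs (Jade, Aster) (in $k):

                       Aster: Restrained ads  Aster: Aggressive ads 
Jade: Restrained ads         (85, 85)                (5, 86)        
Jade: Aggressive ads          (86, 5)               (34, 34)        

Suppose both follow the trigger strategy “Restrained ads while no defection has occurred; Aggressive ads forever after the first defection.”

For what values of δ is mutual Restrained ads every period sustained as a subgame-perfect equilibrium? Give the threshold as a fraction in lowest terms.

Cooperation forever yields 85 each period: 85/(1−δ).
Deviating yields 86 once, then 34 forever: 86 + 34δ/(1−δ).
No profitable deviation requires 85/(1−δ) ≥ 86 + 34δ/(1−δ).
Multiplying by (1−δ): 85 ≥ 86(1−δ) + 34δ = 86 − 52δ.
So 52δ ≥ 1, i.e. δ ≥ 1/52.

1/52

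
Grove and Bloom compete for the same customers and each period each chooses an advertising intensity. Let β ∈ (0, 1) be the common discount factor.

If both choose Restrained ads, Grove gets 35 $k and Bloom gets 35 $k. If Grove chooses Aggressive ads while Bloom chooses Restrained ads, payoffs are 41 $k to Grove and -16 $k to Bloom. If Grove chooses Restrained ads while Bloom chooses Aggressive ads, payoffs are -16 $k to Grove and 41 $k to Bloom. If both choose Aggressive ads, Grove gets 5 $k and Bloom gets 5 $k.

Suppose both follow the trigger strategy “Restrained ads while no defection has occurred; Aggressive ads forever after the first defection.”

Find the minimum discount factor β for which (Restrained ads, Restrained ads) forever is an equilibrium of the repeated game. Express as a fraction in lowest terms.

1/6

Under grim trigger the critical discount factor is (T−C)/(T−P) with T = 41, C = 35, P = 5.
β* = (41−35)/(41−5) = 6/36 = 1/6.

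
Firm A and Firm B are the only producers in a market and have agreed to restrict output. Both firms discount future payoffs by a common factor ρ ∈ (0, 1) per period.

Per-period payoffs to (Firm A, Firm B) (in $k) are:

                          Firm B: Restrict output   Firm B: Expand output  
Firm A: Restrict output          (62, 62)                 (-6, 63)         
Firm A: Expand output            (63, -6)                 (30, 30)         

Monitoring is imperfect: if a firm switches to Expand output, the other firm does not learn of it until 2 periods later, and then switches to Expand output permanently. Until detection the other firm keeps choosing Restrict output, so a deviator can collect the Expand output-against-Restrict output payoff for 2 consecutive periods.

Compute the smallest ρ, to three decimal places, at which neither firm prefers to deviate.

Deviating for the 2 undetected periods gains 63−62 = 1 per period over cooperation, then loses 62−30 = 32 per period forever once punishment starts.
Gain: 1(1 + ρ + … + ρ^1); loss: 32·ρ^2/(1−ρ).
No profitable deviation ⇔ 1(1−ρ^2) ≤ 32·ρ^2, i.e. ρ^2 ≥ 1/(1+32) = 1/33.
Hence ρ ≥ (1/33)^(1/2) ≈ 0.174.

0.174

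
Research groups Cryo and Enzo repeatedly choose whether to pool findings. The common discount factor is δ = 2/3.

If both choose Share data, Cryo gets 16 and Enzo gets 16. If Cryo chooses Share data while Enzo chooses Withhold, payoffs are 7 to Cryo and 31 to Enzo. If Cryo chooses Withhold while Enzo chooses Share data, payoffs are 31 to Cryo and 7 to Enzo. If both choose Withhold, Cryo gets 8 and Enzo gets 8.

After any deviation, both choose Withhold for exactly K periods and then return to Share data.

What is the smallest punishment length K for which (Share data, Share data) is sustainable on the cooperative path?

No profitable deviation requires (16−8)(δ+…+δ^K) ≥ 31−16, i.e. δ+…+δ^K ≥ 15/8 ≈ 1.8750.
With δ = 2/3, the partial sums are K=1: 0.6667, K=2: 1.1111, …, K=5: 1.7366, K=6: 1.8244, K=7: 1.8829.
K = 7 is the first length at which the sum reaches 1.8750.

7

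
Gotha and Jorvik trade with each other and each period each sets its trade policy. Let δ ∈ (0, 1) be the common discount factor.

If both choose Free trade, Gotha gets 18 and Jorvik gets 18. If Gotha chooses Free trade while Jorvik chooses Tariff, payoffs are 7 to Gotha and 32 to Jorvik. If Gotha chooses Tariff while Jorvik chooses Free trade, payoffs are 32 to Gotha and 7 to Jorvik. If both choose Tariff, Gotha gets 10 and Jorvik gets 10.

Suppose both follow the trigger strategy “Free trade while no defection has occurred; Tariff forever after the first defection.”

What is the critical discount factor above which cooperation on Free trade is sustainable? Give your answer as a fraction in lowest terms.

7/11

Cooperation forever yields 18 each period: 18/(1−δ).
Deviating yields 32 once, then 10 forever: 32 + 10δ/(1−δ).
No profitable deviation requires 18/(1−δ) ≥ 32 + 10δ/(1−δ).
Multiplying by (1−δ): 18 ≥ 32(1−δ) + 10δ = 32 − 22δ.
So 22δ ≥ 14, i.e. δ ≥ 14/22 = 7/11.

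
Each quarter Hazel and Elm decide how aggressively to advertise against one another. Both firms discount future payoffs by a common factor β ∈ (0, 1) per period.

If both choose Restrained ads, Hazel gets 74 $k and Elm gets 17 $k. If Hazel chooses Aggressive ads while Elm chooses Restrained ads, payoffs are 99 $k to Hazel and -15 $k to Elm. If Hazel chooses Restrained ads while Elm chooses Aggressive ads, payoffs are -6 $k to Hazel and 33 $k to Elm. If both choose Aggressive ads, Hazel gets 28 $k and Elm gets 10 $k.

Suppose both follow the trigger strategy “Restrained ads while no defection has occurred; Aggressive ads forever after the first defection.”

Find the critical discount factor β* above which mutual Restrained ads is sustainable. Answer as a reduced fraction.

Hazel: cooperation gives 74 each period; deviation gives 99 once then 28 forever.
  74/(1−β) ≥ 99 + 28β/(1−β) ⇒ β ≥ 25/71.
Elm: cooperation gives 17 each period; deviation gives 33 once then 10 forever.
  β ≥ 16/23.
Both must hold, so the binding constraint is Elm's: β ≥ 16/23.

16/23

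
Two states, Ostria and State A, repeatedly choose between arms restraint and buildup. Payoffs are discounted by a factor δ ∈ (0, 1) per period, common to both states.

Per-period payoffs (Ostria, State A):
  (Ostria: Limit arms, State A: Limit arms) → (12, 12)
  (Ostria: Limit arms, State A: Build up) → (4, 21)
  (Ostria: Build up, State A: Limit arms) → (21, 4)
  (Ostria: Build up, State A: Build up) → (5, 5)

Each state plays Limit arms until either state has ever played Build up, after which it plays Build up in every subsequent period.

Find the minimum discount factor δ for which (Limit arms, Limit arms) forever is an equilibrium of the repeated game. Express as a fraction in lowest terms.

One-period gain from deviating is 21 − 12 = 9. The loss is 12 − 5 = 7 in every subsequent period, with present value 7·δ/(1−δ).
Deviation is unprofitable when 7·δ/(1−δ) ≥ 9, i.e. δ/(1−δ) ≥ 9/7.
Equivalently δ ≥ 9/(9+7) = 9/16.

9/16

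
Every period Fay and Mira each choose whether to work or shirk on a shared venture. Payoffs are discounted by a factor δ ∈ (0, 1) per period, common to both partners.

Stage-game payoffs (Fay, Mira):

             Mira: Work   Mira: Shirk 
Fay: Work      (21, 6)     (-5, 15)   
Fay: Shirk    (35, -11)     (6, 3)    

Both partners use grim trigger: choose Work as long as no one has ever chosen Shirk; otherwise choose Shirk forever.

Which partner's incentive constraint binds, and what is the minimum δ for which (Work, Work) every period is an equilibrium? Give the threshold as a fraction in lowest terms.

Fay's threshold: (35−21)/(35−6) = 14/29.
Mira's threshold: (15−6)/(15−3) = 3/4.
14/29 < 3/4, so Mira binds and δ* = 3/4.

Mira; δ ≥ 3/4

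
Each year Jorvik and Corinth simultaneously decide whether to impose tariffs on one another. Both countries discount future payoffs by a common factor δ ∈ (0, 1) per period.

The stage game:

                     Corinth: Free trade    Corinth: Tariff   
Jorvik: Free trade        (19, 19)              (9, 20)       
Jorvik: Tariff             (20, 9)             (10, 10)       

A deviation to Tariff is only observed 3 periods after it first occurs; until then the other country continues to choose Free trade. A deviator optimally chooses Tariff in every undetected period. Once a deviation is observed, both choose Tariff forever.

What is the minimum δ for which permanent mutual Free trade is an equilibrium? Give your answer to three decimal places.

Deviating for the 3 undetected periods gains 20−19 = 1 per period over cooperation, then loses 19−10 = 9 per period forever once punishment starts.
Gain: 1(1 + δ + … + δ^2); loss: 9·δ^3/(1−δ).
No profitable deviation ⇔ 1(1−δ^3) ≤ 9·δ^3, i.e. δ^3 ≥ 1/(1+9) = 1/10.
Hence δ ≥ (1/10)^(1/3) ≈ 0.464.

0.464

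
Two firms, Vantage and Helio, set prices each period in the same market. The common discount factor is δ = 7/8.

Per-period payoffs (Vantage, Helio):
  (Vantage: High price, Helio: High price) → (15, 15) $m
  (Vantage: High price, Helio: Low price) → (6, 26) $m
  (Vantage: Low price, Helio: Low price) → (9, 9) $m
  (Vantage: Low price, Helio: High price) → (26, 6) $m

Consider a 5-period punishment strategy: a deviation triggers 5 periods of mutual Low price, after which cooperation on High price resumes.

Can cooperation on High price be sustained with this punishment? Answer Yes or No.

Yes

Comparing payoff streams over the 6 periods until play realigns: cooperate → 15(1+δ+…+δ^5); deviate → 26 + 9(δ+…+δ^5).
Cooperation is sustained iff (15−9)(δ+…+δ^5) ≥ 26−15.
δ+…+δ^5 = 7/8·(1−(7/8)^5)/(1−7/8) = 3.4096, and (26−15)/(15−9) = 1.8333.
3.4096 ≥ 1.8333, so cooperation is sustainable.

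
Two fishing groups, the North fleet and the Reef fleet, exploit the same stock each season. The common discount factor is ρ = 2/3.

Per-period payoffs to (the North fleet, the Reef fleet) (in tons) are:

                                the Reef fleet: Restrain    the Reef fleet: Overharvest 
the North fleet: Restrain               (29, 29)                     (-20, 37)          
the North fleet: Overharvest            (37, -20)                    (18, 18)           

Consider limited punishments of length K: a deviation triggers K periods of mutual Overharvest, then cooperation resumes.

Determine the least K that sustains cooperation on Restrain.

2

No profitable deviation requires (29−18)(ρ+…+ρ^K) ≥ 37−29, i.e. ρ+…+ρ^K ≥ 8/11 ≈ 0.7273.
With ρ = 2/3, the partial sums are K=1: 0.6667, K=2: 1.1111.
K = 2 is the first length at which the sum reaches 0.7273.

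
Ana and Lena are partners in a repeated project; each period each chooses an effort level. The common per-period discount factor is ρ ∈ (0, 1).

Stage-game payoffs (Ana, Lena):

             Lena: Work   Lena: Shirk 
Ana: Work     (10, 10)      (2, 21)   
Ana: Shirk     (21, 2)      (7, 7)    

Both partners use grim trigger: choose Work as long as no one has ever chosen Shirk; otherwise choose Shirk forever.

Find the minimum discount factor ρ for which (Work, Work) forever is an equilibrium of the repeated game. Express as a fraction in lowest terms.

Cooperation forever yields 10 each period: 10/(1−ρ).
Deviating yields 21 once, then 7 forever: 21 + 7ρ/(1−ρ).
No profitable deviation requires 10/(1−ρ) ≥ 21 + 7ρ/(1−ρ).
Multiplying by (1−ρ): 10 ≥ 21(1−ρ) + 7ρ = 21 − 14ρ.
So 14ρ ≥ 11, i.e. ρ ≥ 11/14.

11/14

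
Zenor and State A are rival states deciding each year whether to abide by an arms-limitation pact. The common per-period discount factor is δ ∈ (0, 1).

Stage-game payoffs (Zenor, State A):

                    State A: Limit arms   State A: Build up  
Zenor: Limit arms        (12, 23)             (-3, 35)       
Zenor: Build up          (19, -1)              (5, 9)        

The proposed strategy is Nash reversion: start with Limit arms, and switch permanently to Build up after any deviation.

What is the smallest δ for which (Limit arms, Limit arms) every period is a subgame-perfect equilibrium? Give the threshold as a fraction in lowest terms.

1/2

Zenor: cooperation gives 12 each period; deviation gives 19 once then 5 forever.
  12/(1−δ) ≥ 19 + 5δ/(1−δ) ⇒ δ ≥ 7/14 = 1/2.
State A: cooperation gives 23 each period; deviation gives 35 once then 9 forever.
  δ ≥ 12/26 = 6/13.
Both must hold, so the binding constraint is Zenor's: δ ≥ 1/2.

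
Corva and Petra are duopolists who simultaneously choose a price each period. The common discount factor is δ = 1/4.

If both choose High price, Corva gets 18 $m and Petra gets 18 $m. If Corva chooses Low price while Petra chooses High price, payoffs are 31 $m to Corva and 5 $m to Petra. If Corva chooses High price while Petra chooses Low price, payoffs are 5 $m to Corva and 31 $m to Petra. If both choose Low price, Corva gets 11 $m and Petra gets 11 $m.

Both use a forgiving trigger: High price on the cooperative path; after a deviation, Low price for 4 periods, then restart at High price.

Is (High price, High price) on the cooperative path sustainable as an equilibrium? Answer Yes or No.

No

IC: δ+…+δ^4 ≥ (31−18)/(18−11) = 13/7.
At δ = 1/4: partial sum = 0.3320 < 1.8571. Cooperation not sustainable.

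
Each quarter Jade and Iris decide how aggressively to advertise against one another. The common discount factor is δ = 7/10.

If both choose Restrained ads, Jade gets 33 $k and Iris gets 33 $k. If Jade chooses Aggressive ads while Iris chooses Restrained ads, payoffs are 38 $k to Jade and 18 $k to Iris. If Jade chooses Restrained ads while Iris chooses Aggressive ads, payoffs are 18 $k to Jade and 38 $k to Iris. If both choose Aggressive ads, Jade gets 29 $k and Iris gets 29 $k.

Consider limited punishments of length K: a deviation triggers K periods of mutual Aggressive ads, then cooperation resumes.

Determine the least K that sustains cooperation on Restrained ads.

No profitable deviation requires (33−29)(δ+…+δ^K) ≥ 38−33, i.e. δ+…+δ^K ≥ 5/4 ≈ 1.2500.
With δ = 7/10, the partial sums are K=1: 0.7000, K=2: 1.1900, K=3: 1.5330.
K = 3 is the first length at which the sum reaches 1.2500.

3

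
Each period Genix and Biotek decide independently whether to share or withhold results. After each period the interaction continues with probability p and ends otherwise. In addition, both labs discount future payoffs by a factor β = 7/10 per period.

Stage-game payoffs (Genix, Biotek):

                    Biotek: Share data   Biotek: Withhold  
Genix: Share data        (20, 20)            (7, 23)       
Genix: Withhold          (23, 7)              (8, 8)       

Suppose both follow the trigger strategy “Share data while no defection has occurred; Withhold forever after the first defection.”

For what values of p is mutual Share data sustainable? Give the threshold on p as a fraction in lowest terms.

2/7

With continuation probability p and discount β, the effective per-period discount factor is βp.
Grim-trigger IC: βp ≥ (23−20)/(23−8) = 1/5.
So p ≥ (1/5)/(7/10) = 2/7.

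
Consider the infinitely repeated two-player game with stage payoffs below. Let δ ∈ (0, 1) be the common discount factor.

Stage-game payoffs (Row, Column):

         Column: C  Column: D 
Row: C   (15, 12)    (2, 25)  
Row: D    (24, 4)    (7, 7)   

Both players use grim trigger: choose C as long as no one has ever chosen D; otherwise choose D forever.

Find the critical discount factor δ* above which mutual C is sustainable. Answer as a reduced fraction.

Row's threshold: (24−15)/(24−7) = 9/17.
Column's threshold: (25−12)/(25−7) = 13/18.
9/17 < 13/18, so Column binds and δ* = 13/18.

13/18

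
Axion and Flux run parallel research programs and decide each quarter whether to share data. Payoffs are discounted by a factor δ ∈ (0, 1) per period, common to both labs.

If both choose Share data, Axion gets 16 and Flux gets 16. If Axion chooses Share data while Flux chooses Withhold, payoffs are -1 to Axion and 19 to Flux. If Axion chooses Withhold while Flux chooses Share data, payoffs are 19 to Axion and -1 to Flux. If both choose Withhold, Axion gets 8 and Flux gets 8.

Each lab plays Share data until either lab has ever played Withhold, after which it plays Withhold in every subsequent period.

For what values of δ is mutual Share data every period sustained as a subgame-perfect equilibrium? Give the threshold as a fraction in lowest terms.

3/11

16/(1−δ) ≥ 19 + 8δ/(1−δ)
16 ≥ 19 − 11δ
δ ≥ 3/11.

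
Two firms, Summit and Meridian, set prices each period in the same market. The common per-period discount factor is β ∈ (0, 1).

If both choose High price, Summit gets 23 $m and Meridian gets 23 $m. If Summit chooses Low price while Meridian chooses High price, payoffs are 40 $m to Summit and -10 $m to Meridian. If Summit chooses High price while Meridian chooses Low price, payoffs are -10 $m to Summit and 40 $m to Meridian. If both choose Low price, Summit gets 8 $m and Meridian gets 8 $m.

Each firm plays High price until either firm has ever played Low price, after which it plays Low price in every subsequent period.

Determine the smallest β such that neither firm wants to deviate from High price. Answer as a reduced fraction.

One-period gain from deviating is 40 − 23 = 17. The loss is 23 − 8 = 15 in every subsequent period, with present value 15·β/(1−β).
Deviation is unprofitable when 15·β/(1−β) ≥ 17, i.e. β/(1−β) ≥ 17/15.
Equivalently β ≥ 17/(17+15) = 17/32.

17/32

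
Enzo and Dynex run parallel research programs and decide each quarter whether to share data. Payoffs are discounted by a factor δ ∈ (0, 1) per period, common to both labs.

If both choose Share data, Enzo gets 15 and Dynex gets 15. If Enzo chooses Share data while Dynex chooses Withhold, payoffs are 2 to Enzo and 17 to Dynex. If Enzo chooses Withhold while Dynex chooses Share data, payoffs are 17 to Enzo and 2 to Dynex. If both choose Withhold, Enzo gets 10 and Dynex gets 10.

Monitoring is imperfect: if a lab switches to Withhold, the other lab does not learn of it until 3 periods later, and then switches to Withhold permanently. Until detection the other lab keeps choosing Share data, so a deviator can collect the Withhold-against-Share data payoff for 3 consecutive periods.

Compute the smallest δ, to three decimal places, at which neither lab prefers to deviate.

0.659

The best deviation is to choose Withhold for all 3 undetected periods, earning 17 each, then 10 forever once detected.
Deviation value: 17(1−δ^3)/(1−δ) + 10δ^3/(1−δ); cooperation value: 15/(1−δ).
IC: 15 ≥ 17(1−δ^3) + 10δ^3 = 17 − 7δ^3.
So δ^3 ≥ 2/7, giving δ ≥ (2/7)^(1/3) ≈ 0.659.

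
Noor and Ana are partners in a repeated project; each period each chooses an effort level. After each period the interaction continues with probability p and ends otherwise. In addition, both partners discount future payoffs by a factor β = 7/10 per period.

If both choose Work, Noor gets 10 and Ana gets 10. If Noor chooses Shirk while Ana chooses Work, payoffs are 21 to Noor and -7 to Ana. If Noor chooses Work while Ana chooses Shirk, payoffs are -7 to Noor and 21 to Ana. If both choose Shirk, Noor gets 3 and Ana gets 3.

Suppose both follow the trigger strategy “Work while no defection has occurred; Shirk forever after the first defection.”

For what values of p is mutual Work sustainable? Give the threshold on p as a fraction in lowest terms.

With continuation probability p and discount β, the effective per-period discount factor is βp.
Grim-trigger IC: βp ≥ (21−10)/(21−3) = 11/18.
So p ≥ (11/18)/(7/10) = 55/63.

55/63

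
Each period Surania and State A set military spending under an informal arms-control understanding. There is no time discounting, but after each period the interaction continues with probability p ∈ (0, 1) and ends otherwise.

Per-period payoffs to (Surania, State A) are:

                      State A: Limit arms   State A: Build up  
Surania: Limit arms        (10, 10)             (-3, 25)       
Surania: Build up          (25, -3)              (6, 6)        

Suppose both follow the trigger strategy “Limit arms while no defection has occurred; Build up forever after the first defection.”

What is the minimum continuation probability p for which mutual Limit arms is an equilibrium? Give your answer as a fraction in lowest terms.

15/19

Expected cooperation value is 10 + p·10 + p²·10 + … = 10/(1−p); deviation gives 25 + p·6/(1−p).
10 ≥ 25(1−p) + 6p ⇒ 19p ≥ 15 ⇒ p ≥ 15/19.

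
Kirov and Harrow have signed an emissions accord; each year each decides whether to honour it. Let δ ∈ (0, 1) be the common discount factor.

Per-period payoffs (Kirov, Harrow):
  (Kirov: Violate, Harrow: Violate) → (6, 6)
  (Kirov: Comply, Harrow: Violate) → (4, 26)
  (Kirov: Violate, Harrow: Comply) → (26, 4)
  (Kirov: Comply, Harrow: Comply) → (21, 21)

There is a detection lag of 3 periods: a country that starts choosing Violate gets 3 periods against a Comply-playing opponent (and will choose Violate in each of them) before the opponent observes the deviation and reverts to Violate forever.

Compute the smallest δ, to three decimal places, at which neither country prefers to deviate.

0.630

The best deviation is to choose Violate for all 3 undetected periods, earning 26 each, then 6 forever once detected.
Deviation value: 26(1−δ^3)/(1−δ) + 6δ^3/(1−δ); cooperation value: 21/(1−δ).
IC: 21 ≥ 26(1−δ^3) + 6δ^3 = 26 − 20δ^3.
So δ^3 ≥ 5/20 = 1/4, giving δ ≥ (1/4)^(1/3) ≈ 0.630.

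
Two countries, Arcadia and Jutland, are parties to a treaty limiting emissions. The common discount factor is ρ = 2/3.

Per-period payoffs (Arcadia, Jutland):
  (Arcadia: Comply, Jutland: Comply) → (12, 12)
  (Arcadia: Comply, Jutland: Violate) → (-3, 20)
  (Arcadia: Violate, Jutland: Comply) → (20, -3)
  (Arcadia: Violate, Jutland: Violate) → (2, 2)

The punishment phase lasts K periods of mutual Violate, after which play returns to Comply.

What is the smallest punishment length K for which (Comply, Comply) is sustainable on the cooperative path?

2

IC: ρ(1−ρ^K)/(1−ρ) ≥ (20−12)/(12−2) = 4/5.
With ρ = 2/3: need 1 − ρ^K ≥ 4/5·(1−2/3)/(2/3), i.e. ρ^K ≤ 0.6000.
Since (2/3)^1 = 0.6667 and (2/3)^2 = 0.4444, the smallest such K is 2.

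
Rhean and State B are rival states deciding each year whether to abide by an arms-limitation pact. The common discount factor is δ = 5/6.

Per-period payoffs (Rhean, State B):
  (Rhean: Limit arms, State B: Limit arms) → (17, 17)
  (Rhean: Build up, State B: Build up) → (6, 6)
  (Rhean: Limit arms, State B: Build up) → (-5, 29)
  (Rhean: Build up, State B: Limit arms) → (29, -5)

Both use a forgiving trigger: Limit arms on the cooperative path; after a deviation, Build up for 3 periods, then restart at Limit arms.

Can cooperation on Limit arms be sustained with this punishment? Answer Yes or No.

Yes

IC: δ+…+δ^3 ≥ (29−17)/(17−6) = 12/11.
At δ = 5/6: partial sum = 2.1065 ≥ 1.0909. Cooperation sustainable.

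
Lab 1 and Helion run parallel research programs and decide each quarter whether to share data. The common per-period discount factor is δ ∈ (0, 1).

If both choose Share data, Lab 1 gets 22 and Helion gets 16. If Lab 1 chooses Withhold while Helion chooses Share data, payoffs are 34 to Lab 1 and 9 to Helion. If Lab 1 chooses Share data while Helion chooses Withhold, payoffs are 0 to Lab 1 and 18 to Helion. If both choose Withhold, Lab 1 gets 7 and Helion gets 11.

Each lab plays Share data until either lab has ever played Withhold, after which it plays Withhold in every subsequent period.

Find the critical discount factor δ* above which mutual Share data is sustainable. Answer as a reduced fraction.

Lab 1's threshold: (34−22)/(34−7) = 4/9.
Helion's threshold: (18−16)/(18−11) = 2/7.
4/9 > 2/7, so Lab 1 binds and δ* = 4/9.

4/9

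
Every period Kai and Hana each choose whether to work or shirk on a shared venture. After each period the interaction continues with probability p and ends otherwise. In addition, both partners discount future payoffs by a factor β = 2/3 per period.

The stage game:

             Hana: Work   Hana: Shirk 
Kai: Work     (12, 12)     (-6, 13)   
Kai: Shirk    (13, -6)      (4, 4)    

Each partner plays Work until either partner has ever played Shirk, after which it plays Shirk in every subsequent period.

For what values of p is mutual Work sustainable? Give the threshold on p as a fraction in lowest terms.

1/6

Expected continuation weight on next period's payoff is β·p = 2/3·p, which plays the role of the discount factor.
Cooperation requires 2/3·p ≥ (13−12)/(13−4) = 1/9, hence p ≥ 1/6.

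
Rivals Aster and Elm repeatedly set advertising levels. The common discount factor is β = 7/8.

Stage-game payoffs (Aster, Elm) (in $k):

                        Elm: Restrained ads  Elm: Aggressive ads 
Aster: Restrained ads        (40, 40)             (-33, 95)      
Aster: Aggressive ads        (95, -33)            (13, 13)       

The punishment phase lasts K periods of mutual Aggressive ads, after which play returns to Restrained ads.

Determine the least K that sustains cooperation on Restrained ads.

Need Σ_{k=1}^{K} β^k ≥ (95−40)/(40−13) = 2.0370 at β = 7/8.
At K = 2 the sum is 1.6406 < 2.0370; at K = 3 it is 2.3105 ≥ 2.0370.
So the minimum punishment length is K = 3.

3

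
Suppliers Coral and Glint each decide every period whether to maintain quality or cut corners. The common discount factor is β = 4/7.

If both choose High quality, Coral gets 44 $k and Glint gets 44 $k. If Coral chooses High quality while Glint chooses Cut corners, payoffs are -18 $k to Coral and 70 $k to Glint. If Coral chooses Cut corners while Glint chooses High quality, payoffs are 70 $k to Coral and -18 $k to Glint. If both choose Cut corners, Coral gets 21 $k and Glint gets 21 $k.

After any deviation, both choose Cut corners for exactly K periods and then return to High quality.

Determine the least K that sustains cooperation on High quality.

IC: β(1−β^K)/(1−β) ≥ (70−44)/(44−21) = 26/23.
With β = 4/7: need 1 − β^K ≥ 26/23·(1−4/7)/(4/7), i.e. β^K ≤ 0.1522.
Since (4/7)^3 = 0.1866 and (4/7)^4 = 0.1066, the smallest such K is 4.

4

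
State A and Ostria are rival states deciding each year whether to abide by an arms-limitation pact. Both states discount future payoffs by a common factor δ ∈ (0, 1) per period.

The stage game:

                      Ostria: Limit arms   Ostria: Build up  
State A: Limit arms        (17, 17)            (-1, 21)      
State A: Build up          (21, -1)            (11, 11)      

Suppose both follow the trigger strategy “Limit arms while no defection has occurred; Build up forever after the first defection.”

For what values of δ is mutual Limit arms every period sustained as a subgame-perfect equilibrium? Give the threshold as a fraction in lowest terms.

17/(1−δ) ≥ 21 + 11δ/(1−δ)
17 ≥ 21 − 10δ
δ ≥ 4/10 = 2/5.

2/5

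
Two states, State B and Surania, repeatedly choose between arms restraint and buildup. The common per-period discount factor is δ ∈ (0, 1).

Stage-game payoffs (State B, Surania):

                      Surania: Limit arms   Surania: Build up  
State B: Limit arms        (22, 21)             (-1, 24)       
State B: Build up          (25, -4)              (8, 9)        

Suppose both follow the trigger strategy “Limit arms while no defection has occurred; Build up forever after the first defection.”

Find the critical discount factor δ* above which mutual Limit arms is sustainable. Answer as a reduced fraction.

State B's threshold: (25−22)/(25−8) = 3/17.
Surania's threshold: (24−21)/(24−9) = 1/5.
3/17 < 1/5, so Surania binds and δ* = 1/5.

1/5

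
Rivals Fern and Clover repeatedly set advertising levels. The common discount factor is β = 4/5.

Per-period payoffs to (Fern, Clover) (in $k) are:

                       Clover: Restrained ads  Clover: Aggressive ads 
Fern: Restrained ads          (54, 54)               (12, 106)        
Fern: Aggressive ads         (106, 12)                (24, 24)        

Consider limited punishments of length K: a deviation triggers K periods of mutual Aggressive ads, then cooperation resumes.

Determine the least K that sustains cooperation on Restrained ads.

3

No profitable deviation requires (54−24)(β+…+β^K) ≥ 106−54, i.e. β+…+β^K ≥ 26/15 ≈ 1.7333.
With β = 4/5, the partial sums are K=1: 0.8000, K=2: 1.4400, K=3: 1.9520.
K = 3 is the first length at which the sum reaches 1.7333.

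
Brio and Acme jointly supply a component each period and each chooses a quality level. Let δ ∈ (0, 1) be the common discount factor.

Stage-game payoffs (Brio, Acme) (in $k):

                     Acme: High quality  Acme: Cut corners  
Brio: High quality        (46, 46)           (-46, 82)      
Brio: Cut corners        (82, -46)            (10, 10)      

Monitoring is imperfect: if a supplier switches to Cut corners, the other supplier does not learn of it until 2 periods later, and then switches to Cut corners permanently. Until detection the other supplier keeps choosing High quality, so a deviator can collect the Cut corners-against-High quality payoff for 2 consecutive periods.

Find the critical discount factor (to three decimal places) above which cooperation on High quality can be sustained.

Deviating for the 2 undetected periods gains 82−46 = 36 per period over cooperation, then loses 46−10 = 36 per period forever once punishment starts.
Gain: 36(1 + δ + … + δ^1); loss: 36·δ^2/(1−δ).
No profitable deviation ⇔ 36(1−δ^2) ≤ 36·δ^2, i.e. δ^2 ≥ 36/(36+36) = 1/2.
Hence δ ≥ (1/2)^(1/2) ≈ 0.707.

0.707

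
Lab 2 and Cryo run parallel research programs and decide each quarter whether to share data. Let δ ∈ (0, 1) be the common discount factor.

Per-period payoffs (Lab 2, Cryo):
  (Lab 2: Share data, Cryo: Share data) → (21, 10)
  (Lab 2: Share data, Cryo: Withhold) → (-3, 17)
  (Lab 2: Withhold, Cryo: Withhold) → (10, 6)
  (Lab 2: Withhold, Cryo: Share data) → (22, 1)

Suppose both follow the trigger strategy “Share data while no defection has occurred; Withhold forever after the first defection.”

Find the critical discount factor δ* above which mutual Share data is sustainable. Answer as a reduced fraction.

Lab 2's threshold: (22−21)/(22−10) = 1/12.
Cryo's threshold: (17−10)/(17−6) = 7/11.
1/12 < 7/11, so Cryo binds and δ* = 7/11.

7/11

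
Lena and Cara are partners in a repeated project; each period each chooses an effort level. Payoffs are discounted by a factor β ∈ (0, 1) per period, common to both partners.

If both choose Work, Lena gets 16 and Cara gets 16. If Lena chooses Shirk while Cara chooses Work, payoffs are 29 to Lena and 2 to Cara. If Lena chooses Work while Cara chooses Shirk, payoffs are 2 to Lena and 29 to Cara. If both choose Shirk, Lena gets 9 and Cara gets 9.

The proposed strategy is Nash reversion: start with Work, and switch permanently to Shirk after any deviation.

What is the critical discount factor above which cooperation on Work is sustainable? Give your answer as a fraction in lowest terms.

13/20

16/(1−β) ≥ 29 + 9β/(1−β)
16 ≥ 29 − 20β
β ≥ 13/20.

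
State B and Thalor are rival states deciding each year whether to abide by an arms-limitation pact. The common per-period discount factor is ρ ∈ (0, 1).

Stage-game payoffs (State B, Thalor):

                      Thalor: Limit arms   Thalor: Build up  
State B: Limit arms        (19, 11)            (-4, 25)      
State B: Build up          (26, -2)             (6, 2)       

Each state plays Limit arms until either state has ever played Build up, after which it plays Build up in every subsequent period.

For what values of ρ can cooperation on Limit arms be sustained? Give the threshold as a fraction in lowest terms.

14/23

For State B: deviation gain 26−19 = 7, per-period punishment loss 19−6 = 13. IC gives ρ ≥ 7/20.
For Thalor: gain 14, loss 9 per period, so ρ ≥ 14/23.
The tighter constraint is Thalor's, so cooperation needs ρ ≥ 14/23.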